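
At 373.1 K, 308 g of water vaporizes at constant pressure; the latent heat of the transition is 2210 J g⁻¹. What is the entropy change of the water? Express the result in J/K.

ΔS = 1820 J/K

Heat absorbed by the substance: Q = mL = 308 × 2210 = 680680 J.
At constant T, ΔS = Q_rev/T = 680680 / 373.1 = 1820 J/K.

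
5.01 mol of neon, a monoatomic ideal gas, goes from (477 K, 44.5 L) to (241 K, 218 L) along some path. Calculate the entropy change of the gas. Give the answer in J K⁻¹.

ΔS = 23.5 J/K

Entropy is a state function: ΔS = nC_V ln(T₂/T₁) + nR ln(V₂/V₁), with C_V = 3R/2 = 12.47 J mol⁻¹ K⁻¹ for a monoatomic ideal gas.
ΔS = 5.01 × [12.47 × ln(241/477) + 8.314 × ln(218/44.5)] = 23.5 J/K.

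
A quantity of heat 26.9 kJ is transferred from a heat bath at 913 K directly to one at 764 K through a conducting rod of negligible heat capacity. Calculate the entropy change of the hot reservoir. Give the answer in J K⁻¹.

ΔS_hot = -29.5 J/K

The hot reservoir loses heat Q, so ΔS_hot = −Q/T_H = −26900/913 = -29.5 J/K.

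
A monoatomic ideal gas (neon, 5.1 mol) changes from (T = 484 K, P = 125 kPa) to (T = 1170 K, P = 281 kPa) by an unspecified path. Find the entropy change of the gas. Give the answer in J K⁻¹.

ΔS = 59.2 J/K

ΔS = nC_p ln(T₂/T₁) − nR ln(P₂/P₁), with C_p = 5R/2 = 20.79 J mol⁻¹ K⁻¹ for a monoatomic ideal gas.
ΔS = 5.1 × [20.79 × ln(1170/484) − 8.314 × ln(281/125)] = 59.2 J/K.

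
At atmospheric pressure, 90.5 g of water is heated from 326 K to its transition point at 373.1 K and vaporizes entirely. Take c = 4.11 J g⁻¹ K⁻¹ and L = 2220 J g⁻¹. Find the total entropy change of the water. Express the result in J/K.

ΔS = 589 J/K

Warming step: ΔS₁ = m c ln(T_tr/T_i) = 90.5 × 4.11 × ln(373.1/326) = 50.19 J/K.
Phase change: ΔS₂ = +mL/T_tr = 90.5 × 2220 / 373.1 = 538.5 J/K.
ΔS_total = (50.19) + (538.5) = 589 J/K.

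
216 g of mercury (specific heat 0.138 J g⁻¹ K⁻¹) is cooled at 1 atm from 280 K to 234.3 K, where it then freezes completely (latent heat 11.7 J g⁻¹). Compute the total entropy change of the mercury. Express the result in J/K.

Cooling step: ΔS₁ = m c ln(T_tr/T_i) = 216 × 0.138 × ln(234.3/280) = -5.311 J/K.
Phase change: ΔS₂ = −mL/T_tr = −216 × 11.7 / 234.3 = -10.79 J/K.
ΔS_total = (-5.311) + (-10.79) = -16.1 J/K.

ΔS = -16.1 J/K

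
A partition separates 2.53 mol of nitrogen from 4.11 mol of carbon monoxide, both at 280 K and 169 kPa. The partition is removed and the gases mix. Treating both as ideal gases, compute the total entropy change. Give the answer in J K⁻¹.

Mole fractions: x_A = 2.53/6.64 = 0.381, x_B = 0.619.
ΔS_mix = −R(n_A ln x_A + n_B ln x_B) = −8.314 × (2.53 ln 0.381 + 4.11 ln 0.619) = 36.7 J/K.

ΔS_mix = 36.7 J/K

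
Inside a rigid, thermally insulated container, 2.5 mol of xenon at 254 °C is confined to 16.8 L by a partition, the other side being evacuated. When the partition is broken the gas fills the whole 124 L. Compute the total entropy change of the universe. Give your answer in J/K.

ΔS_universe = 41.5 J/K

For an ideal gas in free expansion Q = 0 and W = 0, so T is unchanged.
Entropy is a state function; using a reversible isothermal path, ΔS_gas = nR ln(V₂/V₁) = 2.5 × 8.314 × ln(124/16.8) = 41.5 J/K.
The insulated surroundings exchange no heat, so ΔS_surr = 0 and ΔS_universe = ΔS_gas.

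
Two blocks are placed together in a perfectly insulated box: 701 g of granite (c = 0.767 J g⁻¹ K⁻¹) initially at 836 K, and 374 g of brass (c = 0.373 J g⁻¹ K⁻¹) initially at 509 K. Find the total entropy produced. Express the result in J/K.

Energy balance: T_f = (m₁c₁T₁ + m₂c₂T₂)/(m₁c₁ + m₂c₂) = 768.64 K.
ΔS₁ = m₁c₁ ln(T_f/T₁) = 537.667 × ln(768.64/836) = -45.17 J/K.
ΔS₂ = m₂c₂ ln(T_f/T₂) = 139.502 × ln(768.64/509) = 57.5 J/K.
ΔS_total = -45.17 + 57.5 = 12.3 J/K.

ΔS_total = 12.3 J/K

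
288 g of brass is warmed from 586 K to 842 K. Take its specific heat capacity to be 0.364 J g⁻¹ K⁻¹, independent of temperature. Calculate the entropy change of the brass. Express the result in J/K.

ΔS = ∫dQ_rev/T = m c ln(T₂/T₁) = 288 × 0.364 × ln(842/586) = 38 J/K.

ΔS = 38 J/K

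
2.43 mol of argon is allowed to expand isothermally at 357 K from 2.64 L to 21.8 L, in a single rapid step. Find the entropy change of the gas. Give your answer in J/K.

ΔS_gas = 42.7 J/K

Entropy is a state function, so ΔS_gas depends only on the end states.
For an isothermal ideal gas ΔS_gas = nR ln(V₂/V₁) = 2.43 × 8.314 × ln(21.8/2.64) = 42.7 J/K.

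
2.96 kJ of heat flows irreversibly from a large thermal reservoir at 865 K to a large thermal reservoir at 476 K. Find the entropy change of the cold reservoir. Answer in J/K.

ΔS_cold = 6.22 J/K

The cold reservoir gains heat Q, so ΔS_cold = +Q/T_C = 2960/476 = 6.22 J/K.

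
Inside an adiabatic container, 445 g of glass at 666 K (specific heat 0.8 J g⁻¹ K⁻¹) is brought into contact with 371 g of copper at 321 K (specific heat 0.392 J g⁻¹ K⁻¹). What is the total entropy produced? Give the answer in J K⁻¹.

ΔS_total = 24.5 J/K

Energy balance: T_f = (m₁c₁T₁ + m₂c₂T₂)/(m₁c₁ + m₂c₂) = 565.94 K.
ΔS₁ = m₁c₁ ln(T_f/T₁) = 356 × ln(565.94/666) = -57.96 J/K.
ΔS₂ = m₂c₂ ln(T_f/T₂) = 145.432 × ln(565.94/321) = 82.47 J/K.
ΔS_total = -57.96 + 82.47 = 24.5 J/K.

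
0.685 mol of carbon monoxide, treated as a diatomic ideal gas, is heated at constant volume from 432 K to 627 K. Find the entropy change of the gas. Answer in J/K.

ΔS = 5.3 J/K

At constant volume, ΔS = nC_V ln(T₂/T₁) with C_V = 5R/2 = 20.79 J mol⁻¹ K⁻¹.
ΔS = 0.685 × 20.79 × ln(627/432) = 5.3 J/K.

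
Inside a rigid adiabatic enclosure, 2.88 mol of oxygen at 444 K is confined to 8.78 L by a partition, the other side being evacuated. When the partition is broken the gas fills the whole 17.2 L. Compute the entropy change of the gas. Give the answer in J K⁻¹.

ΔS_gas = 16.1 J/K

No heat is exchanged and no work is done, so the ideal-gas temperature stays constant.
Entropy is a state function; using a reversible isothermal path, ΔS_gas = nR ln(V₂/V₁) = 2.88 × 8.314 × ln(17.2/8.78) = 16.1 J/K.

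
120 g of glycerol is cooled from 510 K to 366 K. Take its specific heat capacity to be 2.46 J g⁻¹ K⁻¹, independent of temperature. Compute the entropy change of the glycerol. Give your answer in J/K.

ΔS = -97.9 J/K

ΔS = ∫dQ_rev/T = m c ln(T₂/T₁) = 120 × 2.46 × ln(366/510) = -97.9 J/K.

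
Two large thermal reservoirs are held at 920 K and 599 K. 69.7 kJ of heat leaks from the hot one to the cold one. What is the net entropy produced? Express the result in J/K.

ΔS_total = 40.6 J/K

ΔS_hot = −Q/T_H = −69700/920 = -75.76 J/K and ΔS_cold = +Q/T_C = 69700/599 = 116.4 J/K.
ΔS_total = -75.76 + 116.4 = 40.6 J/K, positive as the second law requires.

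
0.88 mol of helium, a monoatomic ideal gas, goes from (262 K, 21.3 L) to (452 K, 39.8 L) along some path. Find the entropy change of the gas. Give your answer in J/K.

ΔS = 10.6 J/K

Entropy is a state function: ΔS = nC_V ln(T₂/T₁) + nR ln(V₂/V₁), with C_V = 3R/2 = 12.47 J mol⁻¹ K⁻¹ for a monoatomic ideal gas.
ΔS = 0.88 × [12.47 × ln(452/262) + 8.314 × ln(39.8/21.3)] = 10.6 J/K.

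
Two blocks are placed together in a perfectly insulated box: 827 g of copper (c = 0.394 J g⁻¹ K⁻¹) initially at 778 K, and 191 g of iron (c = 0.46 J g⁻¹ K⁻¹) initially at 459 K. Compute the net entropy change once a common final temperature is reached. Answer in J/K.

ΔS_total = 8.67 J/K

Energy balance: T_f = (m₁c₁T₁ + m₂c₂T₂)/(m₁c₁ + m₂c₂) = 710.25 K.
ΔS₁ = m₁c₁ ln(T_f/T₁) = 325.838 × ln(710.25/778) = -29.69 J/K.
ΔS₂ = m₂c₂ ln(T_f/T₂) = 87.86 × ln(710.25/459) = 38.36 J/K.
ΔS_total = -29.69 + 38.36 = 8.67 J/K.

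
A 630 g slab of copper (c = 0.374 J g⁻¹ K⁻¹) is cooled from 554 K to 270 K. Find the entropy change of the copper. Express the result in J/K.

ΔS = -169 J/K

ΔS = ∫dQ_rev/T = m c ln(T₂/T₁) = 630 × 0.374 × ln(270/554) = -169 J/K.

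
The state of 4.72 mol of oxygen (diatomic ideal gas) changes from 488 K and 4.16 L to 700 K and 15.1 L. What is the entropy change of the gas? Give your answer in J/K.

Entropy is a state function: ΔS = nC_V ln(T₂/T₁) + nR ln(V₂/V₁), with C_V = 5R/2 = 20.79 J mol⁻¹ K⁻¹ for a diatomic ideal gas.
ΔS = 4.72 × [20.79 × ln(700/488) + 8.314 × ln(15.1/4.16)] = 86 J/K.

ΔS = 86 J/K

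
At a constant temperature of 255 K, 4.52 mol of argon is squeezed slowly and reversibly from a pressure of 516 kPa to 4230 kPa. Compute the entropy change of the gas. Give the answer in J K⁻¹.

ΔS_gas = -79.1 J/K

For an isothermal ideal gas ΔS_gas = nR ln(P₁/P₂) = 4.52 × 8.314 × ln(516/4230) = -79.1 J/K.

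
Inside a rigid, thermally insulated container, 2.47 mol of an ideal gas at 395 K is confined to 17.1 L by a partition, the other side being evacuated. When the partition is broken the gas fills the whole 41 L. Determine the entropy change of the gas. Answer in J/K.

ΔS_gas = 18 J/K

For an ideal gas in free expansion Q = 0 and W = 0, so T is unchanged.
Entropy is a state function; using a reversible isothermal path, ΔS_gas = nR ln(V₂/V₁) = 2.47 × 8.314 × ln(41/17.1) = 18 J/K.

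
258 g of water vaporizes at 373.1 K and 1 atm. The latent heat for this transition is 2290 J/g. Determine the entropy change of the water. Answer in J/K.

Heat absorbed by the substance: Q = mL = 258 × 2290 = 590820 J.
At constant T, ΔS = Q_rev/T = 590820 / 373.1 = 1580 J/K.

ΔS = 1580 J/K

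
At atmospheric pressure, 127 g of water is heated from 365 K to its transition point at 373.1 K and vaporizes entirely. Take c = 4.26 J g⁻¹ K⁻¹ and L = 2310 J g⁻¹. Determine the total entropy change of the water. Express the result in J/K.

ΔS = 798 J/K

Warming step: ΔS₁ = m c ln(T_tr/T_i) = 127 × 4.26 × ln(373.1/365) = 11.87 J/K.
Phase change: ΔS₂ = +mL/T_tr = 127 × 2310 / 373.1 = 786.3 J/K.
ΔS_total = (11.87) + (786.3) = 798 J/K.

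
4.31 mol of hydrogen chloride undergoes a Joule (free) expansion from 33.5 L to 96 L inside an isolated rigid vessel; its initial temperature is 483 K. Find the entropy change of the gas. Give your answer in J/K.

ΔS_gas = 37.7 J/K

No heat is exchanged and no work is done, so the ideal-gas temperature stays constant.
Entropy is a state function; using a reversible isothermal path, ΔS_gas = nR ln(V₂/V₁) = 4.31 × 8.314 × ln(96/33.5) = 37.7 J/K.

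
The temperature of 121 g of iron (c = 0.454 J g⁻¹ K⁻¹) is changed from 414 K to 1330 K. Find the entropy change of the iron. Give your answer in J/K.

ΔS = 64.1 J/K

ΔS = ∫dQ_rev/T = m c ln(T₂/T₁) = 121 × 0.454 × ln(1330/414) = 64.1 J/K.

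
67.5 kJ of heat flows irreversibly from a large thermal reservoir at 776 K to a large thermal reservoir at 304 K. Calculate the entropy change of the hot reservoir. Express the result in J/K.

ΔS_hot = -87 J/K

The hot reservoir loses heat Q, so ΔS_hot = −Q/T_H = −67500/776 = -87 J/K.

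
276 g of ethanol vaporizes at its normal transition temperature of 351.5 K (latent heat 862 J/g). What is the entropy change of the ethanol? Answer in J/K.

ΔS = 677 J/K

Heat absorbed by the substance: Q = mL = 276 × 862 = 237912 J.
At constant T, ΔS = Q_rev/T = 237912 / 351.5 = 677 J/K.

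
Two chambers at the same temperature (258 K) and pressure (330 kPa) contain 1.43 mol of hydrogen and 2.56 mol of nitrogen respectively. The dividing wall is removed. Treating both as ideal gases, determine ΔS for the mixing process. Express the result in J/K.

ΔS_mix = 21.6 J/K

Mole fractions: x_A = 1.43/3.99 = 0.358, x_B = 0.642.
ΔS_mix = −R(n_A ln x_A + n_B ln x_B) = −8.314 × (1.43 ln 0.358 + 2.56 ln 0.642) = 21.6 J/K.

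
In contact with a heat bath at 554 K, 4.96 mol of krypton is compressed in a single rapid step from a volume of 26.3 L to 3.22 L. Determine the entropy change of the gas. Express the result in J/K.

Entropy is a state function, so ΔS_gas depends only on the end states.
For an isothermal ideal gas ΔS_gas = nR ln(V₂/V₁) = 4.96 × 8.314 × ln(3.22/26.3) = -86.6 J/K.

ΔS_gas = -86.6 J/K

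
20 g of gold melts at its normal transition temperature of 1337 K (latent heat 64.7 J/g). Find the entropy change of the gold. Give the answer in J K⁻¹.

Heat absorbed by the substance: Q = mL = 20 × 64.7 = 1294 J.
At constant T, ΔS = Q_rev/T = 1294 / 1337 = 0.968 J/K.

ΔS = 0.968 J/K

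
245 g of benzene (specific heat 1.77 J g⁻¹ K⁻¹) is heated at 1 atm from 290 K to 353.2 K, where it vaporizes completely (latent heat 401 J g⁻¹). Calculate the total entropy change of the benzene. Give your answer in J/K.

Warming step: ΔS₁ = m c ln(T_tr/T_i) = 245 × 1.77 × ln(353.2/290) = 85.5 J/K.
Phase change: ΔS₂ = +mL/T_tr = 245 × 401 / 353.2 = 278.2 J/K.
ΔS_total = (85.5) + (278.2) = 364 J/K.

ΔS = 364 J/K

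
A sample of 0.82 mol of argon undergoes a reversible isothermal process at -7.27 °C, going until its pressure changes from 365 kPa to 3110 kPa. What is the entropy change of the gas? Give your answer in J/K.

ΔS_gas = -14.6 J/K

For an isothermal ideal gas ΔS_gas = nR ln(P₁/P₂) = 0.82 × 8.314 × ln(365/3110) = -14.6 J/K.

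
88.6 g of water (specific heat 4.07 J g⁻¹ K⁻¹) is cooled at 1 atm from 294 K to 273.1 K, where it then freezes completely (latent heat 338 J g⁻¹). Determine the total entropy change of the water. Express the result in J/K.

Cooling step: ΔS₁ = m c ln(T_tr/T_i) = 88.6 × 4.07 × ln(273.1/294) = -26.59 J/K.
Phase change: ΔS₂ = −mL/T_tr = −88.6 × 338 / 273.1 = -109.7 J/K.
ΔS_total = (-26.59) + (-109.7) = -136 J/K.

ΔS = -136 J/K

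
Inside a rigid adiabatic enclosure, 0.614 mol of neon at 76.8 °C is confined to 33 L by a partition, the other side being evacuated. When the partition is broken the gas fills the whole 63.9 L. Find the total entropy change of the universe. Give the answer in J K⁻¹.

For an ideal gas in free expansion Q = 0 and W = 0, so T is unchanged.
Entropy is a state function; using a reversible isothermal path, ΔS_gas = nR ln(V₂/V₁) = 0.614 × 8.314 × ln(63.9/33) = 3.37 J/K.
The insulated surroundings exchange no heat, so ΔS_surr = 0 and ΔS_universe = ΔS_gas.

ΔS_universe = 3.37 J/K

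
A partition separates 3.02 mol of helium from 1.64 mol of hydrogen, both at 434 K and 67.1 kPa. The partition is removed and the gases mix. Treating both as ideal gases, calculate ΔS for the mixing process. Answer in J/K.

Mole fractions: x_A = 3.02/4.66 = 0.648, x_B = 0.352.
ΔS_mix = −R(n_A ln x_A + n_B ln x_B) = −8.314 × (3.02 ln 0.648 + 1.64 ln 0.352) = 25.1 J/K.

ΔS_mix = 25.1 J/K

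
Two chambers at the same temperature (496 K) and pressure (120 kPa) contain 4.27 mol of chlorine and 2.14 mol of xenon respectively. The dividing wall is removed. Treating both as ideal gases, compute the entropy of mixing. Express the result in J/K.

Mole fractions: x_A = 4.27/6.41 = 0.666, x_B = 0.334.
ΔS_mix = −R(n_A ln x_A + n_B ln x_B) = −8.314 × (4.27 ln 0.666 + 2.14 ln 0.334) = 33.9 J/K.

ΔS_mix = 33.9 J/K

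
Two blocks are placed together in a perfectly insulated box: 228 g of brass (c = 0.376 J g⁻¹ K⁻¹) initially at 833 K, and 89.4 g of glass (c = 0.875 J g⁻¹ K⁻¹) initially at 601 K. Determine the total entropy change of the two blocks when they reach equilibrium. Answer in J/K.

Energy balance: T_f = (m₁c₁T₁ + m₂c₂T₂)/(m₁c₁ + m₂c₂) = 722.31 K.
ΔS₁ = m₁c₁ ln(T_f/T₁) = 85.728 × ln(722.31/833) = -12.22 J/K.
ΔS₂ = m₂c₂ ln(T_f/T₂) = 78.225 × ln(722.31/601) = 14.38 J/K.
ΔS_total = -12.22 + 14.38 = 2.16 J/K.

ΔS_total = 2.16 J/K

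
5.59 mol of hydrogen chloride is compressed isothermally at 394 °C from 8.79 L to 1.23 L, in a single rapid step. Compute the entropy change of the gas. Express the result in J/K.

Entropy is a state function, so ΔS_gas depends only on the end states.
For an isothermal ideal gas ΔS_gas = nR ln(V₂/V₁) = 5.59 × 8.314 × ln(1.23/8.79) = -91.4 J/K.

ΔS_gas = -91.4 J/K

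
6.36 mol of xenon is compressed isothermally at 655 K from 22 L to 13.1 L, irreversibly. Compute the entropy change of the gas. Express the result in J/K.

Entropy is a state function, so ΔS_gas depends only on the end states.
For an isothermal ideal gas ΔS_gas = nR ln(V₂/V₁) = 6.36 × 8.314 × ln(13.1/22) = -27.4 J/K.

ΔS_gas = -27.4 J/K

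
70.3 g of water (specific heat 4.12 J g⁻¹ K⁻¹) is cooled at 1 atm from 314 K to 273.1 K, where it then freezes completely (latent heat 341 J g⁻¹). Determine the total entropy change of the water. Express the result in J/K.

ΔS = -128 J/K

Cooling step: ΔS₁ = m c ln(T_tr/T_i) = 70.3 × 4.12 × ln(273.1/314) = -40.42 J/K.
Phase change: ΔS₂ = −mL/T_tr = −70.3 × 341 / 273.1 = -87.78 J/K.
ΔS_total = (-40.42) + (-87.78) = -128 J/K.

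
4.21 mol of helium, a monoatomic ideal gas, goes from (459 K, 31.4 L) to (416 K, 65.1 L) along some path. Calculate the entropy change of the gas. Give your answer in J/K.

ΔS = 20.4 J/K

Entropy is a state function: ΔS = nC_V ln(T₂/T₁) + nR ln(V₂/V₁), with C_V = 3R/2 = 12.47 J mol⁻¹ K⁻¹ for a monoatomic ideal gas.
ΔS = 4.21 × [12.47 × ln(416/459) + 8.314 × ln(65.1/31.4)] = 20.4 J/K.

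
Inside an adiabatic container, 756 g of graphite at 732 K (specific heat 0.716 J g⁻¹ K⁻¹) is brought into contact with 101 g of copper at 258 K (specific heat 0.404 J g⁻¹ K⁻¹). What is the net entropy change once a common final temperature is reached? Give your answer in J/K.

Energy balance: T_f = (m₁c₁T₁ + m₂c₂T₂)/(m₁c₁ + m₂c₂) = 698.77 K.
ΔS₁ = m₁c₁ ln(T_f/T₁) = 541.296 × ln(698.77/732) = -25.15 J/K.
ΔS₂ = m₂c₂ ln(T_f/T₂) = 40.804 × ln(698.77/258) = 40.66 J/K.
ΔS_total = -25.15 + 40.66 = 15.5 J/K.

ΔS_total = 15.5 J/K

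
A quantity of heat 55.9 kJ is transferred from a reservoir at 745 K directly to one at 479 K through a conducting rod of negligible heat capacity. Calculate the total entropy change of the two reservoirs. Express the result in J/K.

ΔS_hot = −Q/T_H = −55900/745 = -75.03 J/K and ΔS_cold = +Q/T_C = 55900/479 = 116.7 J/K.
ΔS_total = -75.03 + 116.7 = 41.7 J/K, positive as the second law requires.

ΔS_total = 41.7 J/K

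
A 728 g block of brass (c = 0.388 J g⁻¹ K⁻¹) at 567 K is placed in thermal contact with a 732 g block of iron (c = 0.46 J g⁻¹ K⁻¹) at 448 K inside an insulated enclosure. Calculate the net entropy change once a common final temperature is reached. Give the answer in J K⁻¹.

ΔS_total = 4.28 J/K

Energy balance: T_f = (m₁c₁T₁ + m₂c₂T₂)/(m₁c₁ + m₂c₂) = 502.29 K.
ΔS₁ = m₁c₁ ln(T_f/T₁) = 282.464 × ln(502.29/567) = -34.23 J/K.
ΔS₂ = m₂c₂ ln(T_f/T₂) = 336.72 × ln(502.29/448) = 38.51 J/K.
ΔS_total = -34.23 + 38.51 = 4.28 J/K.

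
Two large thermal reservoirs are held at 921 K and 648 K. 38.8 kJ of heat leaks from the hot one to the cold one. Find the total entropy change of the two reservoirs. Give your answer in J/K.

ΔS_hot = −Q/T_H = −38800/921 = -42.128 J/K and ΔS_cold = +Q/T_C = 38800/648 = 59.877 J/K.
ΔS_total = -42.128 + 59.877 = 17.7 J/K, positive as the second law requires.

ΔS_total = 17.7 J/K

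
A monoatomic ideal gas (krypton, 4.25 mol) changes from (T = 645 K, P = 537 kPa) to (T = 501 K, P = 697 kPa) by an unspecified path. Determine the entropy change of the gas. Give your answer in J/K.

ΔS = -31.5 J/K

ΔS = nC_p ln(T₂/T₁) − nR ln(P₂/P₁), with C_p = 5R/2 = 20.79 J mol⁻¹ K⁻¹ for a monoatomic ideal gas.
ΔS = 4.25 × [20.79 × ln(501/645) − 8.314 × ln(697/537)] = -31.5 J/K.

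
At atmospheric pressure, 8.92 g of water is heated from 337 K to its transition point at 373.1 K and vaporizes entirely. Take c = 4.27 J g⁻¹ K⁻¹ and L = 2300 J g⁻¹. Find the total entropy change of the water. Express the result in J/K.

ΔS = 58.9 J/K

Warming step: ΔS₁ = m c ln(T_tr/T_i) = 8.92 × 4.27 × ln(373.1/337) = 3.876 J/K.
Phase change: ΔS₂ = +mL/T_tr = 8.92 × 2300 / 373.1 = 54.99 J/K.
ΔS_total = (3.876) + (54.99) = 58.9 J/K.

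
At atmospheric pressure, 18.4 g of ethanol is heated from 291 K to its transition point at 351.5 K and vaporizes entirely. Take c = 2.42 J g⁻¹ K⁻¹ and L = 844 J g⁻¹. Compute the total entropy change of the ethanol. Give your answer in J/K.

ΔS = 52.6 J/K

Warming step: ΔS₁ = m c ln(T_tr/T_i) = 18.4 × 2.42 × ln(351.5/291) = 8.411 J/K.
Phase change: ΔS₂ = +mL/T_tr = 18.4 × 844 / 351.5 = 44.18 J/K.
ΔS_total = (8.411) + (44.18) = 52.6 J/K.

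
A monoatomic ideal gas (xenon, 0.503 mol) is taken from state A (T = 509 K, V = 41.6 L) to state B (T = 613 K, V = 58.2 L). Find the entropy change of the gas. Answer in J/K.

Entropy is a state function: ΔS = nC_V ln(T₂/T₁) + nR ln(V₂/V₁), with C_V = 3R/2 = 12.47 J mol⁻¹ K⁻¹ for a monoatomic ideal gas.
ΔS = 0.503 × [12.47 × ln(613/509) + 8.314 × ln(58.2/41.6)] = 2.57 J/K.

ΔS = 2.57 J/K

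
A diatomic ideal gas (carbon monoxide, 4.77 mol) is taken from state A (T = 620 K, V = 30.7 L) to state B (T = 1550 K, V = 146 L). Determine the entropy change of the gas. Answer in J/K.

Entropy is a state function: ΔS = nC_V ln(T₂/T₁) + nR ln(V₂/V₁), with C_V = 5R/2 = 20.79 J mol⁻¹ K⁻¹ for a diatomic ideal gas.
ΔS = 4.77 × [20.79 × ln(1550/620) + 8.314 × ln(146/30.7)] = 153 J/K.

ΔS = 153 J/K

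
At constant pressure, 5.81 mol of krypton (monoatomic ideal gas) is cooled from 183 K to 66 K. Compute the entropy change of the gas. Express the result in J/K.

ΔS = -123 J/K

At constant pressure, ΔS = nC_p ln(T₂/T₁) with C_p = 5R/2 = 20.79 J mol⁻¹ K⁻¹.
ΔS = 5.81 × 20.79 × ln(66/183) = -123 J/K.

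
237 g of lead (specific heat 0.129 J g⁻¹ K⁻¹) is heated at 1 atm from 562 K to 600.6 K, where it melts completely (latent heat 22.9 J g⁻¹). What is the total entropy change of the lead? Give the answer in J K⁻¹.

Warming step: ΔS₁ = m c ln(T_tr/T_i) = 237 × 0.129 × ln(600.6/562) = 2.031 J/K.
Phase change: ΔS₂ = +mL/T_tr = 237 × 22.9 / 600.6 = 9.036 J/K.
ΔS_total = (2.031) + (9.036) = 11.1 J/K.

ΔS = 11.1 J/K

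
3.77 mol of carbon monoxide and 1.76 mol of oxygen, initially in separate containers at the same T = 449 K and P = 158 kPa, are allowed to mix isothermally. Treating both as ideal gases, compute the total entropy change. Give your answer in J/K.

ΔS_mix = 28.8 J/K

Mole fractions: x_A = 3.77/5.53 = 0.682, x_B = 0.318.
ΔS_mix = −R(n_A ln x_A + n_B ln x_B) = −8.314 × (3.77 ln 0.682 + 1.76 ln 0.318) = 28.8 J/K.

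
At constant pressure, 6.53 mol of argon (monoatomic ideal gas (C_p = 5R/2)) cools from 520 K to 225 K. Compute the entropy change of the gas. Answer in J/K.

At constant pressure, ΔS = nC_p ln(T₂/T₁) with C_p = 5R/2 = 20.79 J mol⁻¹ K⁻¹.
ΔS = 6.53 × 20.79 × ln(225/520) = -114 J/K.

ΔS = -114 J/K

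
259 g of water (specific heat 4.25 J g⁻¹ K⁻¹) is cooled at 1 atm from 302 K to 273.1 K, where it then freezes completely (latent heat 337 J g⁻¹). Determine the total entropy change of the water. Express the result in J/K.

ΔS = -430 J/K

Cooling step: ΔS₁ = m c ln(T_tr/T_i) = 259 × 4.25 × ln(273.1/302) = -110.7 J/K.
Phase change: ΔS₂ = −mL/T_tr = −259 × 337 / 273.1 = -319.6 J/K.
ΔS_total = (-110.7) + (-319.6) = -430 J/K.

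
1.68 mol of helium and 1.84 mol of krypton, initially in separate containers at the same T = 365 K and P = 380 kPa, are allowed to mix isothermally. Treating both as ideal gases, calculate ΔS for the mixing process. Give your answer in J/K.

ΔS_mix = 20.3 J/K

Mole fractions: x_A = 1.68/3.52 = 0.477, x_B = 0.523.
ΔS_mix = −R(n_A ln x_A + n_B ln x_B) = −8.314 × (1.68 ln 0.477 + 1.84 ln 0.523) = 20.3 J/K.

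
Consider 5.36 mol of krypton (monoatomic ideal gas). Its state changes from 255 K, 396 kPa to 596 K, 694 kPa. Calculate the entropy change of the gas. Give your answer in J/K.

ΔS = 69.6 J/K

ΔS = nC_p ln(T₂/T₁) − nR ln(P₂/P₁), with C_p = 5R/2 = 20.79 J mol⁻¹ K⁻¹ for a monoatomic ideal gas.
ΔS = 5.36 × [20.79 × ln(596/255) − 8.314 × ln(694/396)] = 69.6 J/K.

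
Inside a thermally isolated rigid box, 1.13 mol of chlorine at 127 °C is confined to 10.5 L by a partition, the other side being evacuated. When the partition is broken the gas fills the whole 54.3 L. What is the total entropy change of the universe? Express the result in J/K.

ΔS_universe = 15.4 J/K

No heat is exchanged and no work is done, so the ideal-gas temperature stays constant.
Entropy is a state function; using a reversible isothermal path, ΔS_gas = nR ln(V₂/V₁) = 1.13 × 8.314 × ln(54.3/10.5) = 15.4 J/K.
The insulated surroundings exchange no heat, so ΔS_surr = 0 and ΔS_universe = ΔS_gas.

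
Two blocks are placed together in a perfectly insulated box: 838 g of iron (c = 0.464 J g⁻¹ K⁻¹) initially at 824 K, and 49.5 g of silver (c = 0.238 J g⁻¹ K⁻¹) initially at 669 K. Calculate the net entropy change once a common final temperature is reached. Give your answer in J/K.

Energy balance: T_f = (m₁c₁T₁ + m₂c₂T₂)/(m₁c₁ + m₂c₂) = 819.44 K.
ΔS₁ = m₁c₁ ln(T_f/T₁) = 388.832 × ln(819.44/824) = -2.157 J/K.
ΔS₂ = m₂c₂ ln(T_f/T₂) = 11.781 × ln(819.44/669) = 2.39 J/K.
ΔS_total = -2.157 + 2.39 = 0.233 J/K.

ΔS_total = 0.233 J/K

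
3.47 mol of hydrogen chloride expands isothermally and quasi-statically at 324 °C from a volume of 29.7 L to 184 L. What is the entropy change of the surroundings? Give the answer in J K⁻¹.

ΔS_surr = -52.6 J/K

For an isothermal ideal gas ΔS_gas = nR ln(V₂/V₁) = 3.47 × 8.314 × ln(184/29.7) = 52.6 J/K.
The process is reversible, so ΔS_surr = −ΔS_gas = -52.6 J/K and ΔS_universe = 0.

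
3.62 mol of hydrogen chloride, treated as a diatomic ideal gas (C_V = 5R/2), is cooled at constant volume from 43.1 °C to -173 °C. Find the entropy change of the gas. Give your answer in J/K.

In kelvin: T₁ = 316.25 K, T₂ = 100.15 K. At constant volume, ΔS = nC_V ln(T₂/T₁) with C_V = 5R/2 = 20.79 J mol⁻¹ K⁻¹.
ΔS = 3.62 × 20.79 × ln(100.15/316.25) = -86.5 J/K.

ΔS = -86.5 J/K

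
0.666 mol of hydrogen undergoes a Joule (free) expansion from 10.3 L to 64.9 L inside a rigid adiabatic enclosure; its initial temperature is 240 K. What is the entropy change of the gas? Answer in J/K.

ΔS_gas = 10.2 J/K

No heat is exchanged and no work is done, so the ideal-gas temperature stays constant.
Entropy is a state function; using a reversible isothermal path, ΔS_gas = nR ln(V₂/V₁) = 0.666 × 8.314 × ln(64.9/10.3) = 10.2 J/K.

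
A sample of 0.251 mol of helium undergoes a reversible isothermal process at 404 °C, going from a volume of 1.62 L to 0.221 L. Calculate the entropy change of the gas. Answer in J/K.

For an isothermal ideal gas ΔS_gas = nR ln(V₂/V₁) = 0.251 × 8.314 × ln(0.221/1.62) = -4.16 J/K.

ΔS_gas = -4.16 J/K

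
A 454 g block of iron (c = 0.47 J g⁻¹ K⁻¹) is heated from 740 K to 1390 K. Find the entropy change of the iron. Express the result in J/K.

ΔS = ∫dQ_rev/T = m c ln(T₂/T₁) = 454 × 0.47 × ln(1390/740) = 135 J/K.

ΔS = 135 J/K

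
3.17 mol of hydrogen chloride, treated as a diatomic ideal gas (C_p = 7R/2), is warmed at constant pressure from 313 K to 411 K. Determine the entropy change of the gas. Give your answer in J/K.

ΔS = 25.1 J/K

At constant pressure, ΔS = nC_p ln(T₂/T₁) with C_p = 7R/2 = 29.1 J mol⁻¹ K⁻¹.
ΔS = 3.17 × 29.1 × ln(411/313) = 25.1 J/K.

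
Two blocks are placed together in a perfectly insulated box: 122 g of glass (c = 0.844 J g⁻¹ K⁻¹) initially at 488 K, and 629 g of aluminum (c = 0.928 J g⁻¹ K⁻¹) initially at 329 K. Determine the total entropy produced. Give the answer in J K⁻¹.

ΔS_total = 7.45 J/K

Energy balance: T_f = (m₁c₁T₁ + m₂c₂T₂)/(m₁c₁ + m₂c₂) = 352.84 K.
ΔS₁ = m₁c₁ ln(T_f/T₁) = 102.968 × ln(352.84/488) = -33.39 J/K.
ΔS₂ = m₂c₂ ln(T_f/T₂) = 583.712 × ln(352.84/329) = 40.84 J/K.
ΔS_total = -33.39 + 40.84 = 7.45 J/K.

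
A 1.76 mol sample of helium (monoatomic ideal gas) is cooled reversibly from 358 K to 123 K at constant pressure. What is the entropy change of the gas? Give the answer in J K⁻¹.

At constant pressure, ΔS = nC_p ln(T₂/T₁) with C_p = 5R/2 = 20.79 J mol⁻¹ K⁻¹.
ΔS = 1.76 × 20.79 × ln(123/358) = -39.1 J/K.

ΔS = -39.1 J/K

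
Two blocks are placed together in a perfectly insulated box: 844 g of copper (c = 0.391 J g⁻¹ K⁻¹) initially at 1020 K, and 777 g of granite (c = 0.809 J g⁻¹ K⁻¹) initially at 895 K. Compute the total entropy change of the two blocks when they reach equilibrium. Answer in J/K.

ΔS_total = 1.87 J/K

Energy balance: T_f = (m₁c₁T₁ + m₂c₂T₂)/(m₁c₁ + m₂c₂) = 938.03 K.
ΔS₁ = m₁c₁ ln(T_f/T₁) = 330.004 × ln(938.03/1020) = -27.65 J/K.
ΔS₂ = m₂c₂ ln(T_f/T₂) = 628.593 × ln(938.03/895) = 29.52 J/K.
ΔS_total = -27.65 + 29.52 = 1.87 J/K.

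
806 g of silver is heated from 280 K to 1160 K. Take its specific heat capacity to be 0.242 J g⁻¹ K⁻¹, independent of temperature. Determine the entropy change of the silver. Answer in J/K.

ΔS = ∫dQ_rev/T = m c ln(T₂/T₁) = 806 × 0.242 × ln(1160/280) = 277 J/K.

ΔS = 277 J/K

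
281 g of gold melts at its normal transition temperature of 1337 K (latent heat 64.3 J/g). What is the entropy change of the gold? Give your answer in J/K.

ΔS = 13.5 J/K

Heat absorbed by the substance: Q = mL = 281 × 64.3 = 18068.3 J.
At constant T, ΔS = Q_rev/T = 18068.3 / 1337 = 13.5 J/K.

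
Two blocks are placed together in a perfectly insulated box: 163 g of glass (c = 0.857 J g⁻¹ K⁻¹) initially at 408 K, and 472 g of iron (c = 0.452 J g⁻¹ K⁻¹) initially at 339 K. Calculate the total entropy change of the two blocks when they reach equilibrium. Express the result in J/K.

ΔS_total = 1.47 J/K

Energy balance: T_f = (m₁c₁T₁ + m₂c₂T₂)/(m₁c₁ + m₂c₂) = 366.3 K.
ΔS₁ = m₁c₁ ln(T_f/T₁) = 139.691 × ln(366.3/408) = -15.06 J/K.
ΔS₂ = m₂c₂ ln(T_f/T₂) = 213.344 × ln(366.3/339) = 16.53 J/K.
ΔS_total = -15.06 + 16.53 = 1.47 J/K.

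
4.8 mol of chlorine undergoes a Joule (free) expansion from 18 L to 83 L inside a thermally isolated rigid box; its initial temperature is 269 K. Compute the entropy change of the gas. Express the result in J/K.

For an ideal gas in free expansion Q = 0 and W = 0, so T is unchanged.
Entropy is a state function; using a reversible isothermal path, ΔS_gas = nR ln(V₂/V₁) = 4.8 × 8.314 × ln(83/18) = 61 J/K.

ΔS_gas = 61 J/K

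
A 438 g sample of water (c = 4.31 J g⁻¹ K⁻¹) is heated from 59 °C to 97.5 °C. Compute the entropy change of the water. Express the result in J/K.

In kelvin: T₁ = 332.15 K, T₂ = 370.65 K. ΔS = ∫dQ_rev/T = m c ln(T₂/T₁) = 438 × 4.31 × ln(370.65/332.15) = 207 J/K.

ΔS = 207 J/K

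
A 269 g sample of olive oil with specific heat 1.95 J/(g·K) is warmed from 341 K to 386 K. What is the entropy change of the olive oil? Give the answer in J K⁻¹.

ΔS = ∫dQ_rev/T = m c ln(T₂/T₁) = 269 × 1.95 × ln(386/341) = 65 J/K.

ΔS = 65 J/K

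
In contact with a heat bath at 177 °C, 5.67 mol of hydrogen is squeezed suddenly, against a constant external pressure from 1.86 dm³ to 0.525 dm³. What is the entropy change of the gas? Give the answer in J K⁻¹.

Entropy is a state function, so ΔS_gas depends only on the end states.
For an isothermal ideal gas ΔS_gas = nR ln(V₂/V₁) = 5.67 × 8.314 × ln(0.525/1.86) = -59.6 J/K.

ΔS_gas = -59.6 J/K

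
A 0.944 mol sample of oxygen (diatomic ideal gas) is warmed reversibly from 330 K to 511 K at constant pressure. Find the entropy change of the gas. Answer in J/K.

At constant pressure, ΔS = nC_p ln(T₂/T₁) with C_p = 7R/2 = 29.1 J mol⁻¹ K⁻¹.
ΔS = 0.944 × 29.1 × ln(511/330) = 12 J/K.

ΔS = 12 J/K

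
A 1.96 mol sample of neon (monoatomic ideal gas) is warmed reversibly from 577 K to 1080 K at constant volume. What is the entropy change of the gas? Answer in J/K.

At constant volume, ΔS = nC_V ln(T₂/T₁) with C_V = 3R/2 = 12.47 J mol⁻¹ K⁻¹.
ΔS = 1.96 × 12.47 × ln(1080/577) = 15.3 J/K.

ΔS = 15.3 J/K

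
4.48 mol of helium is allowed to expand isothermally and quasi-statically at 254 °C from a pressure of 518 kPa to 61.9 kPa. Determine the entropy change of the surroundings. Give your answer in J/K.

For an isothermal ideal gas ΔS_gas = nR ln(P₁/P₂) = 4.48 × 8.314 × ln(518/61.9) = 79.1 J/K.
The process is reversible, so ΔS_surr = −ΔS_gas = -79.1 J/K and ΔS_universe = 0.

ΔS_surr = -79.1 J/K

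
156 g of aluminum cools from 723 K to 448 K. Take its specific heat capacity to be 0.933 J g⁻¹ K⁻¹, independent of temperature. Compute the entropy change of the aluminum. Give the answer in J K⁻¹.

ΔS = ∫dQ_rev/T = m c ln(T₂/T₁) = 156 × 0.933 × ln(448/723) = -69.7 J/K.

ΔS = -69.7 J/K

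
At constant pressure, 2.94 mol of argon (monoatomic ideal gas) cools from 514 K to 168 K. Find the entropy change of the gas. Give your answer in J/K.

ΔS = -68.3 J/K

At constant pressure, ΔS = nC_p ln(T₂/T₁) with C_p = 5R/2 = 20.79 J mol⁻¹ K⁻¹.
ΔS = 2.94 × 20.79 × ln(168/514) = -68.3 J/K.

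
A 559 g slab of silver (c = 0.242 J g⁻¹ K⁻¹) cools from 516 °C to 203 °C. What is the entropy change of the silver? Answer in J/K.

ΔS = -68.3 J/K

In kelvin: T₁ = 789.15 K, T₂ = 476.15 K. ΔS = ∫dQ_rev/T = m c ln(T₂/T₁) = 559 × 0.242 × ln(476.15/789.15) = -68.3 J/K.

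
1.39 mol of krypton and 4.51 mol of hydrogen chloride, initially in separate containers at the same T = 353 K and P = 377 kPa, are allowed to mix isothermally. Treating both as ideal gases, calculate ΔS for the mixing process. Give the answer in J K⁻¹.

Mole fractions: x_A = 1.39/5.9 = 0.236, x_B = 0.764.
ΔS_mix = −R(n_A ln x_A + n_B ln x_B) = −8.314 × (1.39 ln 0.236 + 4.51 ln 0.764) = 26.8 J/K.

ΔS_mix = 26.8 J/K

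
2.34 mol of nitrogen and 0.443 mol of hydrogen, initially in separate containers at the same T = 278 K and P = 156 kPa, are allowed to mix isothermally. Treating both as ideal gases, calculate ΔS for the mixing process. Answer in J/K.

Mole fractions: x_A = 2.34/2.78 = 0.841, x_B = 0.159.
ΔS_mix = −R(n_A ln x_A + n_B ln x_B) = −8.314 × (2.34 ln 0.841 + 0.443 ln 0.159) = 10.1 J/K.

ΔS_mix = 10.1 J/K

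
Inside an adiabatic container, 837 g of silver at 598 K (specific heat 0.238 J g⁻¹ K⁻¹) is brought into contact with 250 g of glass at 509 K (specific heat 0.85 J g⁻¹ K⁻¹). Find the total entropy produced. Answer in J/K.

Energy balance: T_f = (m₁c₁T₁ + m₂c₂T₂)/(m₁c₁ + m₂c₂) = 552.06 K.
ΔS₁ = m₁c₁ ln(T_f/T₁) = 199.206 × ln(552.06/598) = -15.92 J/K.
ΔS₂ = m₂c₂ ln(T_f/T₂) = 212.5 × ln(552.06/509) = 17.26 J/K.
ΔS_total = -15.92 + 17.26 = 1.34 J/K.

ΔS_total = 1.34 J/K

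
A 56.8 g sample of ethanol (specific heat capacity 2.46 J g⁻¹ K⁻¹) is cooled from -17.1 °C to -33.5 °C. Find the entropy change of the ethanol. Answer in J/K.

ΔS = -9.25 J/K

In kelvin: T₁ = 256.05 K, T₂ = 239.65 K. ΔS = ∫dQ_rev/T = m c ln(T₂/T₁) = 56.8 × 2.46 × ln(239.65/256.05) = -9.25 J/K.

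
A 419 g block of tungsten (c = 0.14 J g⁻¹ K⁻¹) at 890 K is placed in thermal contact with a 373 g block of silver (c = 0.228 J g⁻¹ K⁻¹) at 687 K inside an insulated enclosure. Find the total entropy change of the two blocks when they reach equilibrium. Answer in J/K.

Energy balance: T_f = (m₁c₁T₁ + m₂c₂T₂)/(m₁c₁ + m₂c₂) = 769.86 K.
ΔS₁ = m₁c₁ ln(T_f/T₁) = 58.66 × ln(769.86/890) = -8.506 J/K.
ΔS₂ = m₂c₂ ln(T_f/T₂) = 85.044 × ln(769.86/687) = 9.685 J/K.
ΔS_total = -8.506 + 9.685 = 1.18 J/K.

ΔS_total = 1.18 J/K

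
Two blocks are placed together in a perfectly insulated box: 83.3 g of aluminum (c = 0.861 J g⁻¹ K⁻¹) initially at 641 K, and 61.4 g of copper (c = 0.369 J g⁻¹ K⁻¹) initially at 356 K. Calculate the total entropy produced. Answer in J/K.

Energy balance: T_f = (m₁c₁T₁ + m₂c₂T₂)/(m₁c₁ + m₂c₂) = 572.58 K.
ΔS₁ = m₁c₁ ln(T_f/T₁) = 71.7213 × ln(572.58/641) = -8.095 J/K.
ΔS₂ = m₂c₂ ln(T_f/T₂) = 22.6566 × ln(572.58/356) = 10.77 J/K.
ΔS_total = -8.095 + 10.77 = 2.67 J/K.

ΔS_total = 2.67 J/K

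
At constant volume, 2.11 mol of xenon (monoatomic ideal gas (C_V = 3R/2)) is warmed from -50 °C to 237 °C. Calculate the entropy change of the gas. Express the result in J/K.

In kelvin: T₁ = 223.15 K, T₂ = 510.15 K. At constant volume, ΔS = nC_V ln(T₂/T₁) with C_V = 3R/2 = 12.47 J mol⁻¹ K⁻¹.
ΔS = 2.11 × 12.47 × ln(510.15/223.15) = 21.8 J/K.

ΔS = 21.8 J/K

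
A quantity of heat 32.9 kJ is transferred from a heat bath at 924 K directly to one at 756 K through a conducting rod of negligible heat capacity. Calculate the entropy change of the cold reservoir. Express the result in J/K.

ΔS_cold = 43.5 J/K

The cold reservoir gains heat Q, so ΔS_cold = +Q/T_C = 32900/756 = 43.5 J/K.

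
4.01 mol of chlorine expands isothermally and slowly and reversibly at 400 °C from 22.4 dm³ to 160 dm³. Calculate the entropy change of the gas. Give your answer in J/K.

For an isothermal ideal gas ΔS_gas = nR ln(V₂/V₁) = 4.01 × 8.314 × ln(160/22.4) = 65.5 J/K.

ΔS_gas = 65.5 J/K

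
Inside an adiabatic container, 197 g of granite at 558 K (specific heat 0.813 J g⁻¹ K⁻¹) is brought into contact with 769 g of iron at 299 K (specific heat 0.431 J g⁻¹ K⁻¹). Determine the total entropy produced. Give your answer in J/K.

Energy balance: T_f = (m₁c₁T₁ + m₂c₂T₂)/(m₁c₁ + m₂c₂) = 383.38 K.
ΔS₁ = m₁c₁ ln(T_f/T₁) = 160.161 × ln(383.38/558) = -60.11 J/K.
ΔS₂ = m₂c₂ ln(T_f/T₂) = 331.439 × ln(383.38/299) = 82.39 J/K.
ΔS_total = -60.11 + 82.39 = 22.3 J/K.

ΔS_total = 22.3 J/K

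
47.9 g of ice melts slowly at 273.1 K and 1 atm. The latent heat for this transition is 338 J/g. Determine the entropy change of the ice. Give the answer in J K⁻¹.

ΔS = 59.3 J/K

Heat absorbed by the substance: Q = mL = 47.9 × 338 = 16190.2 J.
At constant T, ΔS = Q_rev/T = 16190.2 / 273.1 = 59.3 J/K.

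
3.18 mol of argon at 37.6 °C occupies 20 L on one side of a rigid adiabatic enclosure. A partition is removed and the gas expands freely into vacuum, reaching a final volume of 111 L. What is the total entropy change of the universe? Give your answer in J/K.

ΔS_universe = 45.3 J/K

No heat is exchanged and no work is done, so the ideal-gas temperature stays constant.
Entropy is a state function; using a reversible isothermal path, ΔS_gas = nR ln(V₂/V₁) = 3.18 × 8.314 × ln(111/20) = 45.3 J/K.
The insulated surroundings exchange no heat, so ΔS_surr = 0 and ΔS_universe = ΔS_gas.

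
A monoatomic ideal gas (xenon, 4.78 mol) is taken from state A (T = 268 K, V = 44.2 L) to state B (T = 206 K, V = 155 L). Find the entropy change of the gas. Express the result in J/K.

ΔS = 34.2 J/K

Entropy is a state function: ΔS = nC_V ln(T₂/T₁) + nR ln(V₂/V₁), with C_V = 3R/2 = 12.47 J mol⁻¹ K⁻¹ for a monoatomic ideal gas.
ΔS = 4.78 × [12.47 × ln(206/268) + 8.314 × ln(155/44.2)] = 34.2 J/K.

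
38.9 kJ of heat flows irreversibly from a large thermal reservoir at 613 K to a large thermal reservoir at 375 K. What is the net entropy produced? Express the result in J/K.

ΔS_hot = −Q/T_H = −38900/613 = -63.458 J/K and ΔS_cold = +Q/T_C = 38900/375 = 103.73 J/K.
ΔS_total = -63.458 + 103.73 = 40.3 J/K, positive as the second law requires.

ΔS_total = 40.3 J/K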